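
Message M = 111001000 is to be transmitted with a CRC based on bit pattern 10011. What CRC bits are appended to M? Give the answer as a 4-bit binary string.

Append 4 zeros: 1110010000000. Divide by 10011 (XOR where the leading bit is 1):
  pos 0: 11100 XOR 10011 = 01111
  pos 1: 11111 XOR 10011 = 01100
  pos 2: 11000 XOR 10011 = 01011
  pos 3: 10110 XOR 10011 = 00101
  pos 5: 10100 XOR 10011 = 00111
  pos 7: 11100 XOR 10011 = 01111
  pos 8: 11110 XOR 10011 = 01101
Remainder (last 4 bits) = 1101. This is the CRC / FCS.

1101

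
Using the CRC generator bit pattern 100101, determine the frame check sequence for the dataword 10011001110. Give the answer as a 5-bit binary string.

00101

Append 5 zeros: 1001100111000000. Divide by 100101 (XOR where the leading bit is 1):
  pos 0: 100110 XOR 100101 = 000011
  pos 4: 110111 XOR 100101 = 010010
  pos 5: 100100 XOR 100101 = 000001
  pos 10: 100000 XOR 100101 = 000101
Remainder (last 5 bits) = 00101. This is the CRC / FCS.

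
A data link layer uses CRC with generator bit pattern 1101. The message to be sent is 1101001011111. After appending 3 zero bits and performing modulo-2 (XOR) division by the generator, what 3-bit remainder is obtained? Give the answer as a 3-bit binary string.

Append 3 zeros: 1101001011111000. Divide by 1101 (XOR where the leading bit is 1):
  pos 0: 1101 XOR 1101 = 0000
  pos 6: 1011 XOR 1101 = 0110
  pos 7: 1101 XOR 1101 = 0000
  pos 11: 1100 XOR 1101 = 0001
Remainder (last 3 bits) = 010. This is the CRC / FCS.

010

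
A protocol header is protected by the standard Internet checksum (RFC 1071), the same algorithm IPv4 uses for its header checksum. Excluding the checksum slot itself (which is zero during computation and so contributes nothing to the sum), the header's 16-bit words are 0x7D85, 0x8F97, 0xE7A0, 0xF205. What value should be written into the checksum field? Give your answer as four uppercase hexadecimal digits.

193C

One's-complement addition (fold any carry out of bit 15 back into bit 0):
  0x7D85 + 0x8F97 = 0x10D1C → wrap carry → 0x0D1D
  0x0D1D + 0xE7A0 = 0x0F4BD
  0xF4BD + 0xF205 = 0x1E6C2 → wrap carry → 0xE6C3
One's-complement sum = 0xE6C3.
Checksum = ~0xE6C3 & 0xFFFF = 0x193C.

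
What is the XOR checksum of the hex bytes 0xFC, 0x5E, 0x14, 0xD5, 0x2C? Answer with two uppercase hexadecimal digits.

XOR the bytes together:
  start with 0xFC
  0xFC ⊕ 0x5E = 0xA2
  0xA2 ⊕ 0x14 = 0xB6
  0xB6 ⊕ 0xD5 = 0x63
  0x63 ⊕ 0x2C = 0x4F

4F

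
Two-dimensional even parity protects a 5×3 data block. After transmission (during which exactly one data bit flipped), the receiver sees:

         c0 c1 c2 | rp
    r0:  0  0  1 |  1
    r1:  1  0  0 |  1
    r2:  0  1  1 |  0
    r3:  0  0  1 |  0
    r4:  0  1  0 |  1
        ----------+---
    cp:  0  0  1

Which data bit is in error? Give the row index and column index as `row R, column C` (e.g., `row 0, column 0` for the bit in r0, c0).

row 3, column 0

Recompute each row's even parity and compare to rp:
  r0: data parity 1, sent rp 1 → ok
  r1: data parity 1, sent rp 1 → ok
  r2: data parity 0, sent rp 0 → ok
  r3: data parity 1, sent rp 0 → mismatch
  r4: data parity 1, sent rp 1 → ok
Recompute each column's even parity and compare to cp:
  c0: data parity 1, sent cp 0 → mismatch
  c1: data parity 0, sent cp 0 → ok
  c2: data parity 1, sent cp 1 → ok
Exactly one row (r3) and one column (c0) fail → the flipped bit is at their intersection.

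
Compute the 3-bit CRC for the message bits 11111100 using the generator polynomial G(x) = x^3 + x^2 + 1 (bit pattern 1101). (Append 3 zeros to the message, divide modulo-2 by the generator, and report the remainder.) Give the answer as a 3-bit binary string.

Append 3 zeros: 11111100000. Divide by 1101 (XOR where the leading bit is 1):
  pos 0: 1111 XOR 1101 = 0010
  pos 2: 1011 XOR 1101 = 0110
  pos 3: 1100 XOR 1101 = 0001
  pos 6: 1000 XOR 1101 = 0101
  pos 7: 1010 XOR 1101 = 0111
Remainder (last 3 bits) = 111. This is the CRC / FCS.

111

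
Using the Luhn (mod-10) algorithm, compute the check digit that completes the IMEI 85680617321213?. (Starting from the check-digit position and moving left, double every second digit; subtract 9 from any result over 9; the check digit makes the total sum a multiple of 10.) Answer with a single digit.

0

Partial digits right→left: 3 1 2 1 2 3 7 1 6 0 8 6 5 8
Double every second digit counting from the check-digit position (so the 1st, 3rd, 5th, ... of the partial from the right).
  doubled (with −9 where >9): 6 4 4 5 3 7 1 → sum 30
  kept as-is: 1 1 3 1 0 6 8 → sum 20
Total = 30 + 20 = 50.
Check digit = (10 − (50 mod 10)) mod 10 = 0.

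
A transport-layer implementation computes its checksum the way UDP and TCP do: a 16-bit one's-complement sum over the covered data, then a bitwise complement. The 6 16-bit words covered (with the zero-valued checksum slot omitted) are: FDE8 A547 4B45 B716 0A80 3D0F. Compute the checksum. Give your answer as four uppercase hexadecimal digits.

12E4

One's-complement addition (fold any carry out of bit 15 back into bit 0):
  0xFDE8 + 0xA547 = 0x1A32F → wrap carry → 0xA330
  0xA330 + 0x4B45 = 0x0EE75
  0xEE75 + 0xB716 = 0x1A58B → wrap carry → 0xA58C
  0xA58C + 0x0A80 = 0x0B00C
  0xB00C + 0x3D0F = 0x0ED1B
One's-complement sum = 0xED1B.
Checksum = ~0xED1B & 0xFFFF = 0x12E4.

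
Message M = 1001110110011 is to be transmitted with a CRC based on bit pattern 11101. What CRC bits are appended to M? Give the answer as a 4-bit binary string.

1100

Append 4 zeros: 10011101100110000. Divide by 11101 (XOR where the leading bit is 1):
  pos 0: 10011 XOR 11101 = 01110
  pos 1: 11101 XOR 11101 = 00000
  pos 7: 11001 XOR 11101 = 00100
  pos 9: 10010 XOR 11101 = 01111
  pos 10: 11110 XOR 11101 = 00011
Remainder (last 4 bits) = 1100. This is the CRC / FCS.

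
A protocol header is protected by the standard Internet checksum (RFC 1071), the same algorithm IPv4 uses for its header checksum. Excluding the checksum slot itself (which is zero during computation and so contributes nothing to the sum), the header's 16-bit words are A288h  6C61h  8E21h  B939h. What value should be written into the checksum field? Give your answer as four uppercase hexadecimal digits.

One's-complement addition (fold any carry out of bit 15 back into bit 0):
  0xA288 + 0x6C61 = 0x10EE9 → wrap carry → 0x0EEA
  0x0EEA + 0x8E21 = 0x09D0B
  0x9D0B + 0xB939 = 0x15644 → wrap carry → 0x5645
One's-complement sum = 0x5645.
Checksum = ~0x5645 & 0xFFFF = 0xA9BA.

A9BA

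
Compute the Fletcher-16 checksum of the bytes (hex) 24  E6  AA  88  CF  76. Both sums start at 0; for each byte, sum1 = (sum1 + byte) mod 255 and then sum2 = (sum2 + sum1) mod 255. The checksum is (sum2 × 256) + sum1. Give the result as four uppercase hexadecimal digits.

B584

Running sums (mod 255):
  after byte 0 (24): sum1=36, sum2=36
  after byte 1 (E6): sum1=11, sum2=47
  after byte 2 (AA): sum1=181, sum2=228
  after byte 3 (88): sum1=62, sum2=35
  after byte 4 (CF): sum1=14, sum2=49
  after byte 5 (76): sum1=132, sum2=181
Checksum = sum2·256 + sum1 = 181·256 + 132 = 46468 = 0xB584.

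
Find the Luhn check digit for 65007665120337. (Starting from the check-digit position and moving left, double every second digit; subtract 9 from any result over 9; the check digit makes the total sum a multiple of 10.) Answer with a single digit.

7

Partial digits right→left: 7 3 3 0 2 1 5 6 6 7 0 0 5 6
Double every second digit counting from the check-digit position (so the 1st, 3rd, 5th, ... of the partial from the right).
  doubled (with −9 where >9): 5 6 4 1 3 0 1 → sum 20
  kept as-is: 3 0 1 6 7 0 6 → sum 23
Total = 20 + 23 = 43.
Check digit = (10 − (43 mod 10)) mod 10 = 7.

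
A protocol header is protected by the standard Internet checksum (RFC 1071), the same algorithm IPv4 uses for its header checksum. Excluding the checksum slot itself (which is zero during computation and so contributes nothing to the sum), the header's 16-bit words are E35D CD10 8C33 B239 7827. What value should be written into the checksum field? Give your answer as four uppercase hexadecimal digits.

One's-complement addition (fold any carry out of bit 15 back into bit 0):
  0xE35D + 0xCD10 = 0x1B06D → wrap carry → 0xB06E
  0xB06E + 0x8C33 = 0x13CA1 → wrap carry → 0x3CA2
  0x3CA2 + 0xB239 = 0x0EEDB
  0xEEDB + 0x7827 = 0x16702 → wrap carry → 0x6703
One's-complement sum = 0x6703.
Checksum = ~0x6703 & 0xFFFF = 0x98FC.

98FC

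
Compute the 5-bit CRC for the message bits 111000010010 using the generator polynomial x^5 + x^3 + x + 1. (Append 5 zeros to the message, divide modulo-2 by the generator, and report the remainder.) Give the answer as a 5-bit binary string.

Append 5 zeros: 11100001001000000. Divide by 101011 (XOR where the leading bit is 1):
  pos 0: 111000 XOR 101011 = 010011
  pos 1: 100110 XOR 101011 = 001101
  pos 3: 110110 XOR 101011 = 011101
  pos 4: 111010 XOR 101011 = 010001
  pos 5: 100011 XOR 101011 = 001000
  pos 7: 100000 XOR 101011 = 001011
  pos 9: 101100 XOR 101011 = 000111
Remainder (last 5 bits) = 11100. This is the CRC / FCS.

11100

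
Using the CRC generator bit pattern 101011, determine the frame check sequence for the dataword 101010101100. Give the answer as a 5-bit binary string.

Append 5 zeros: 10101010110000000. Divide by 101011 (XOR where the leading bit is 1):
  pos 0: 101010 XOR 101011 = 000001
  pos 5: 110110 XOR 101011 = 011101
  pos 6: 111010 XOR 101011 = 010001
  pos 7: 100010 XOR 101011 = 001001
  pos 9: 100100 XOR 101011 = 001111
  pos 11: 111100 XOR 101011 = 010111
Remainder (last 5 bits) = 10111. This is the CRC / FCS.

10111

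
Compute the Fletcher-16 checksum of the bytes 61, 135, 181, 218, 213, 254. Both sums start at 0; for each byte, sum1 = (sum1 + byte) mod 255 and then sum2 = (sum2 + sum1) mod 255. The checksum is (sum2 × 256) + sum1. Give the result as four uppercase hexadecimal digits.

272A

Running sums (mod 255):
  after byte 0 (61): sum1=61, sum2=61
  after byte 1 (135): sum1=196, sum2=2
  after byte 2 (181): sum1=122, sum2=124
  after byte 3 (218): sum1=85, sum2=209
  after byte 4 (213): sum1=43, sum2=252
  after byte 5 (254): sum1=42, sum2=39
Checksum = sum2·256 + sum1 = 39·256 + 42 = 10026 = 0x272A.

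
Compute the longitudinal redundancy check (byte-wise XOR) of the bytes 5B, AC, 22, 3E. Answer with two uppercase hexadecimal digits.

EB

XOR the bytes together:
  start with 0x5B
  0x5B ⊕ 0xAC = 0xF7
  0xF7 ⊕ 0x22 = 0xD5
  0xD5 ⊕ 0x3E = 0xEB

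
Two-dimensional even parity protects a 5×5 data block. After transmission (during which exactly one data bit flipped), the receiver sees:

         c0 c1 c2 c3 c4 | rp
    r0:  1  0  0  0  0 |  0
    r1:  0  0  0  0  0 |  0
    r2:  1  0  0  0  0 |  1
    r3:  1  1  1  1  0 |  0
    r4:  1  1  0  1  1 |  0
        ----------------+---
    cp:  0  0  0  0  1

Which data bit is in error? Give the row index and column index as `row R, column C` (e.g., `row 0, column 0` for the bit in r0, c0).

Recompute each row's even parity and compare to rp:
  r0: data parity 1, sent rp 0 → mismatch
  r1: data parity 0, sent rp 0 → ok
  r2: data parity 1, sent rp 1 → ok
  r3: data parity 0, sent rp 0 → ok
  r4: data parity 0, sent rp 0 → ok
Recompute each column's even parity and compare to cp:
  c0: data parity 0, sent cp 0 → ok
  c1: data parity 0, sent cp 0 → ok
  c2: data parity 1, sent cp 0 → mismatch
  c3: data parity 0, sent cp 0 → ok
  c4: data parity 1, sent cp 1 → ok
Exactly one row (r0) and one column (c2) fail → the flipped bit is at their intersection.

row 0, column 2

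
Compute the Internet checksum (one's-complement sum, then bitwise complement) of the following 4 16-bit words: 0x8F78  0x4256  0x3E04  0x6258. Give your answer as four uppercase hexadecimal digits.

One's-complement addition (fold any carry out of bit 15 back into bit 0):
  0x8F78 + 0x4256 = 0x0D1CE
  0xD1CE + 0x3E04 = 0x10FD2 → wrap carry → 0x0FD3
  0x0FD3 + 0x6258 = 0x0722B
One's-complement sum = 0x722B.
Checksum = ~0x722B & 0xFFFF = 0x8DD4.

8DD4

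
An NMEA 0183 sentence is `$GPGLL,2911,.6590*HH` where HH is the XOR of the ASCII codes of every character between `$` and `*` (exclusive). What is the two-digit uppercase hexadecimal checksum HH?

7F

XOR the ASCII codes of the payload characters:
  'G' = 0x47 → acc = 0x47
  'P' = 0x50 → acc = 0x17
  'G' = 0x47 → acc = 0x50
  'L' = 0x4C → acc = 0x1C
  'L' = 0x4C → acc = 0x50
  ',' = 0x2C → acc = 0x7C
  '2' = 0x32 → acc = 0x4E
  '9' = 0x39 → acc = 0x77
  '1' = 0x31 → acc = 0x46
  '1' = 0x31 → acc = 0x77
  ',' = 0x2C → acc = 0x5B
  '.' = 0x2E → acc = 0x75
  '6' = 0x36 → acc = 0x43
  '5' = 0x35 → acc = 0x76
  '9' = 0x39 → acc = 0x4F
  '0' = 0x30 → acc = 0x7F
Checksum = 0x7F.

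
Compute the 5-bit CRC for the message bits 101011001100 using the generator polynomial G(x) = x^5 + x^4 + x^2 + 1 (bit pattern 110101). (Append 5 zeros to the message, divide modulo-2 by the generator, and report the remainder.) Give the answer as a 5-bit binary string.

10111

Append 5 zeros: 10101100110000000. Divide by 110101 (XOR where the leading bit is 1):
  pos 0: 101011 XOR 110101 = 011110
  pos 1: 111100 XOR 110101 = 001001
  pos 3: 100101 XOR 110101 = 010000
  pos 4: 100001 XOR 110101 = 010100
  pos 5: 101000 XOR 110101 = 011101
  pos 6: 111010 XOR 110101 = 001111
  pos 8: 111100 XOR 110101 = 001001
  pos 10: 100100 XOR 110101 = 010001
  pos 11: 100010 XOR 110101 = 010111
Remainder (last 5 bits) = 10111. This is the CRC / FCS.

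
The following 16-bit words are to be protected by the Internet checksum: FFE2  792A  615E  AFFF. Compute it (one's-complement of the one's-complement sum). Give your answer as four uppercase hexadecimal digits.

7594

One's-complement addition (fold any carry out of bit 15 back into bit 0):
  0xFFE2 + 0x792A = 0x1790C → wrap carry → 0x790D
  0x790D + 0x615E = 0x0DA6B
  0xDA6B + 0xAFFF = 0x18A6A → wrap carry → 0x8A6B
One's-complement sum = 0x8A6B.
Checksum = ~0x8A6B & 0xFFFF = 0x7594.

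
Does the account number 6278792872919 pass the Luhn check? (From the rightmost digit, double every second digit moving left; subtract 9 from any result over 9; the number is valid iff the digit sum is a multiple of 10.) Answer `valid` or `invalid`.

valid

From the right, keep odd positions and double even positions (subtract 9 from any doubled value over 9):
  doubled (positions 2,4,...): 2 4 7 9 7 4 → sum 33
  kept (positions 1,3,...): 9 9 7 2 7 7 6 → sum 47
Total = 80.
80 mod 10 = 0, so the number is valid.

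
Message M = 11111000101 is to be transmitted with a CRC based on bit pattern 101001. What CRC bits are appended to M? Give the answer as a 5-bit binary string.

00101

Append 5 zeros: 1111100010100000. Divide by 101001 (XOR where the leading bit is 1):
  pos 0: 111110 XOR 101001 = 010111
  pos 1: 101110 XOR 101001 = 000111
  pos 4: 111010 XOR 101001 = 010011
  pos 5: 100111 XOR 101001 = 001110
  pos 7: 111000 XOR 101001 = 010001
  pos 8: 100010 XOR 101001 = 001011
  pos 10: 101100 XOR 101001 = 000101
Remainder (last 5 bits) = 00101. This is the CRC / FCS.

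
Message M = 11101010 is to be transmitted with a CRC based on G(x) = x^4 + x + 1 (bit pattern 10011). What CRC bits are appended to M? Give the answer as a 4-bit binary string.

Append 4 zeros: 111010100000. Divide by 10011 (XOR where the leading bit is 1):
  pos 0: 11101 XOR 10011 = 01110
  pos 1: 11100 XOR 10011 = 01111
  pos 2: 11111 XOR 10011 = 01100
  pos 3: 11000 XOR 10011 = 01011
  pos 4: 10110 XOR 10011 = 00101
  pos 6: 10100 XOR 10011 = 00111
Remainder (last 4 bits) = 1110. This is the CRC / FCS.

1110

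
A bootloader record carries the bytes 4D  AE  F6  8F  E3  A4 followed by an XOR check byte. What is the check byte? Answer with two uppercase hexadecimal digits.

XOR the bytes together:
  start with 0x4D
  0x4D ⊕ 0xAE = 0xE3
  0xE3 ⊕ 0xF6 = 0x15
  0x15 ⊕ 0x8F = 0x9A
  0x9A ⊕ 0xE3 = 0x79
  0x79 ⊕ 0xA4 = 0xDD

DD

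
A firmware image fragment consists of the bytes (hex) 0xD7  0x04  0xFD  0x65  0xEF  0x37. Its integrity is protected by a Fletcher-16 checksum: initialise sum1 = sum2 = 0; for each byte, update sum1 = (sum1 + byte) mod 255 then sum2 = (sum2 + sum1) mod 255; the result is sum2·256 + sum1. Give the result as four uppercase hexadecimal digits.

6266

Running sums (mod 255):
  after byte 0 (0xD7): sum1=215, sum2=215
  after byte 1 (0x04): sum1=219, sum2=179
  after byte 2 (0xFD): sum1=217, sum2=141
  after byte 3 (0x65): sum1=63, sum2=204
  after byte 4 (0xEF): sum1=47, sum2=251
  after byte 5 (0x37): sum1=102, sum2=98
Checksum = sum2·256 + sum1 = 98·256 + 102 = 25190 = 0x6266.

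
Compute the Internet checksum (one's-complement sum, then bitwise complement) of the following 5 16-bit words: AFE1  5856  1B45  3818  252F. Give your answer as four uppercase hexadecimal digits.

7F3B

One's-complement addition (fold any carry out of bit 15 back into bit 0):
  0xAFE1 + 0x5856 = 0x10837 → wrap carry → 0x0838
  0x0838 + 0x1B45 = 0x0237D
  0x237D + 0x3818 = 0x05B95
  0x5B95 + 0x252F = 0x080C4
One's-complement sum = 0x80C4.
Checksum = ~0x80C4 & 0xFFFF = 0x7F3B.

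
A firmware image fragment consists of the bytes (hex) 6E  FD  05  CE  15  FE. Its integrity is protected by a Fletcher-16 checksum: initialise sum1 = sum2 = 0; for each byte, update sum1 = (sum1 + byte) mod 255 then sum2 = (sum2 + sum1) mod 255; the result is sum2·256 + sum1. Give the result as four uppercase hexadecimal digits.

3654

Running sums (mod 255):
  after byte 0 (6E): sum1=110, sum2=110
  after byte 1 (FD): sum1=108, sum2=218
  after byte 2 (05): sum1=113, sum2=76
  after byte 3 (CE): sum1=64, sum2=140
  after byte 4 (15): sum1=85, sum2=225
  after byte 5 (FE): sum1=84, sum2=54
Checksum = sum2·256 + sum1 = 54·256 + 84 = 13908 = 0x3654.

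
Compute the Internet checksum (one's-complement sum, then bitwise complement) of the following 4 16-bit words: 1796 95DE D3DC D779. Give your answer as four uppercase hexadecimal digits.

A734

One's-complement addition (fold any carry out of bit 15 back into bit 0):
  0x1796 + 0x95DE = 0x0AD74
  0xAD74 + 0xD3DC = 0x18150 → wrap carry → 0x8151
  0x8151 + 0xD779 = 0x158CA → wrap carry → 0x58CB
One's-complement sum = 0x58CB.
Checksum = ~0x58CB & 0xFFFF = 0xA734.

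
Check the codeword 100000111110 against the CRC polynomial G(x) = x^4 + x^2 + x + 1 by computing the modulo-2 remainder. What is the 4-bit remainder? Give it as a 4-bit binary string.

0000

Modulo-2 division of 100000111110 by 10111:
  pos 0: 10000 XOR 10111 = 00111
  pos 2: 11101 XOR 10111 = 01010
  pos 3: 10101 XOR 10111 = 00010
  pos 6: 10111 XOR 10111 = 00000
Remainder = 0000 (zero — the frame passes the CRC check).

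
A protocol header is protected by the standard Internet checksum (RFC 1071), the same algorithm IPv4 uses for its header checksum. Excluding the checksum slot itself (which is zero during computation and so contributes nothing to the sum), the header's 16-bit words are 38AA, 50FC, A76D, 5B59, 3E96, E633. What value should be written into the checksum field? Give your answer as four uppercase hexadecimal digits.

4EC8

One's-complement addition (fold any carry out of bit 15 back into bit 0):
  0x38AA + 0x50FC = 0x089A6
  0x89A6 + 0xA76D = 0x13113 → wrap carry → 0x3114
  0x3114 + 0x5B59 = 0x08C6D
  0x8C6D + 0x3E96 = 0x0CB03
  0xCB03 + 0xE633 = 0x1B136 → wrap carry → 0xB137
One's-complement sum = 0xB137.
Checksum = ~0xB137 & 0xFFFF = 0x4EC8.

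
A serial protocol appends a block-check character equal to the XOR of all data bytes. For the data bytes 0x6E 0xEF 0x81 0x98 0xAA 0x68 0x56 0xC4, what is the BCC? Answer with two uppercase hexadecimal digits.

XOR the bytes together:
  start with 0x6E
  0x6E ⊕ 0xEF = 0x81
  0x81 ⊕ 0x81 = 0x00
  0x00 ⊕ 0x98 = 0x98
  0x98 ⊕ 0xAA = 0x32
  0x32 ⊕ 0x68 = 0x5A
  0x5A ⊕ 0x56 = 0x0C
  0x0C ⊕ 0xC4 = 0xC8

C8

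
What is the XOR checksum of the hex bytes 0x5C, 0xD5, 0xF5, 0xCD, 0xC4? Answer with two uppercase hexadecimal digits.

75

XOR the bytes together:
  start with 0x5C
  0x5C ⊕ 0xD5 = 0x89
  0x89 ⊕ 0xF5 = 0x7C
  0x7C ⊕ 0xCD = 0xB1
  0xB1 ⊕ 0xC4 = 0x75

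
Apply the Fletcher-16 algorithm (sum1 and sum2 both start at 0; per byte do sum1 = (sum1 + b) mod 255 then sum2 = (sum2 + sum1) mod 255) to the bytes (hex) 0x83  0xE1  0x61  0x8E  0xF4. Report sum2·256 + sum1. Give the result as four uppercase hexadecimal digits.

4F4A

Running sums (mod 255):
  after byte 0 (0x83): sum1=131, sum2=131
  after byte 1 (0xE1): sum1=101, sum2=232
  after byte 2 (0x61): sum1=198, sum2=175
  after byte 3 (0x8E): sum1=85, sum2=5
  after byte 4 (0xF4): sum1=74, sum2=79
Checksum = sum2·256 + sum1 = 79·256 + 74 = 20298 = 0x4F4A.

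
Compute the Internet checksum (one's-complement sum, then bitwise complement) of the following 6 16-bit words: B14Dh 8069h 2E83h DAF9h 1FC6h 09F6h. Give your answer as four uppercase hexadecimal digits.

9B0F

One's-complement addition (fold any carry out of bit 15 back into bit 0):
  0xB14D + 0x8069 = 0x131B6 → wrap carry → 0x31B7
  0x31B7 + 0x2E83 = 0x0603A
  0x603A + 0xDAF9 = 0x13B33 → wrap carry → 0x3B34
  0x3B34 + 0x1FC6 = 0x05AFA
  0x5AFA + 0x09F6 = 0x064F0
One's-complement sum = 0x64F0.
Checksum = ~0x64F0 & 0xFFFF = 0x9B0F.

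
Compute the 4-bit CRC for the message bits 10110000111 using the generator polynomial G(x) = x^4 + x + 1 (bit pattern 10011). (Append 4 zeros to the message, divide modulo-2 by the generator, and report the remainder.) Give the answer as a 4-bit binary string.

0001

Append 4 zeros: 101100001110000. Divide by 10011 (XOR where the leading bit is 1):
  pos 0: 10110 XOR 10011 = 00101
  pos 2: 10100 XOR 10011 = 00111
  pos 4: 11101 XOR 10011 = 01110
  pos 5: 11101 XOR 10011 = 01110
  pos 6: 11101 XOR 10011 = 01110
  pos 7: 11100 XOR 10011 = 01111
  pos 8: 11110 XOR 10011 = 01101
  pos 9: 11010 XOR 10011 = 01001
  pos 10: 10010 XOR 10011 = 00001
Remainder (last 4 bits) = 0001. This is the CRC / FCS.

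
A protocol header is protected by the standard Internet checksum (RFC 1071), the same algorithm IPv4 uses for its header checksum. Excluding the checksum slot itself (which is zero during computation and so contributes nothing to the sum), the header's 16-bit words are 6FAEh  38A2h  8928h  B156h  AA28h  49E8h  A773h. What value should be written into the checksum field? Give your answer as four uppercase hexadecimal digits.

81AB

One's-complement addition (fold any carry out of bit 15 back into bit 0):
  0x6FAE + 0x38A2 = 0x0A850
  0xA850 + 0x8928 = 0x13178 → wrap carry → 0x3179
  0x3179 + 0xB156 = 0x0E2CF
  0xE2CF + 0xAA28 = 0x18CF7 → wrap carry → 0x8CF8
  0x8CF8 + 0x49E8 = 0x0D6E0
  0xD6E0 + 0xA773 = 0x17E53 → wrap carry → 0x7E54
One's-complement sum = 0x7E54.
Checksum = ~0x7E54 & 0xFFFF = 0x81AB.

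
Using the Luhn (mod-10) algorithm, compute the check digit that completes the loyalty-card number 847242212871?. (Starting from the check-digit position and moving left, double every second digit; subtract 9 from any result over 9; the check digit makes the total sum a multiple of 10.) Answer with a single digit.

3

Partial digits right→left: 1 7 8 2 1 2 2 4 2 7 4 8
Double every second digit counting from the check-digit position (so the 1st, 3rd, 5th, ... of the partial from the right).
  doubled (with −9 where >9): 2 7 2 4 4 8 → sum 27
  kept as-is: 7 2 2 4 7 8 → sum 30
Total = 27 + 30 = 57.
Check digit = (10 − (57 mod 10)) mod 10 = 3.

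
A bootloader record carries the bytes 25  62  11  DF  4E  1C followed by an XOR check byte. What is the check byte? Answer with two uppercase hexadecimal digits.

XOR the bytes together:
  start with 0x25
  0x25 ⊕ 0x62 = 0x47
  0x47 ⊕ 0x11 = 0x56
  0x56 ⊕ 0xDF = 0x89
  0x89 ⊕ 0x4E = 0xC7
  0xC7 ⊕ 0x1C = 0xDB

DB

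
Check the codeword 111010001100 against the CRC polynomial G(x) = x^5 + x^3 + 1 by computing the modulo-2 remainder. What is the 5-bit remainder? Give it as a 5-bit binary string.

00000

Modulo-2 division of 111010001100 by 101001:
  pos 0: 111010 XOR 101001 = 010011
  pos 1: 100110 XOR 101001 = 001111
  pos 3: 111101 XOR 101001 = 010100
  pos 4: 101001 XOR 101001 = 000000
Remainder = 00000 (zero — the frame passes the CRC check).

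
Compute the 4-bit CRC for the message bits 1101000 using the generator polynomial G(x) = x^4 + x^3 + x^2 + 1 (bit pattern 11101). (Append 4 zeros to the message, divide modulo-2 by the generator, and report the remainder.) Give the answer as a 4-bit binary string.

Append 4 zeros: 11010000000. Divide by 11101 (XOR where the leading bit is 1):
  pos 0: 11010 XOR 11101 = 00111
  pos 2: 11100 XOR 11101 = 00001
  pos 6: 10000 XOR 11101 = 01101
Remainder (last 4 bits) = 1101. This is the CRC / FCS.

1101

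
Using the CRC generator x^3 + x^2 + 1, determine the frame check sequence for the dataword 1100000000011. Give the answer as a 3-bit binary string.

Append 3 zeros: 1100000000011000. Divide by 1101 (XOR where the leading bit is 1):
  pos 0: 1100 XOR 1101 = 0001
  pos 3: 1000 XOR 1101 = 0101
  pos 4: 1010 XOR 1101 = 0111
  pos 5: 1110 XOR 1101 = 0011
  pos 7: 1100 XOR 1101 = 0001
  pos 10: 1110 XOR 1101 = 0011
  pos 12: 1100 XOR 1101 = 0001
Remainder (last 3 bits) = 001. This is the CRC / FCS.

001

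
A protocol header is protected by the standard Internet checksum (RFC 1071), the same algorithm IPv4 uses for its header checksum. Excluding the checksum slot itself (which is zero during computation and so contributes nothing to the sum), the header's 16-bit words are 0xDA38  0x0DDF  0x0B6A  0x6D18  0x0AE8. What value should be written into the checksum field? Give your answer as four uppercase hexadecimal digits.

One's-complement addition (fold any carry out of bit 15 back into bit 0):
  0xDA38 + 0x0DDF = 0x0E817
  0xE817 + 0x0B6A = 0x0F381
  0xF381 + 0x6D18 = 0x16099 → wrap carry → 0x609A
  0x609A + 0x0AE8 = 0x06B82
One's-complement sum = 0x6B82.
Checksum = ~0x6B82 & 0xFFFF = 0x947D.

947D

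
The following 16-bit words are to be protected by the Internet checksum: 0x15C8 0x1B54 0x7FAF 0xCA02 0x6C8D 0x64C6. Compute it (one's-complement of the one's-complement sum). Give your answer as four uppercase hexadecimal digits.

One's-complement addition (fold any carry out of bit 15 back into bit 0):
  0x15C8 + 0x1B54 = 0x0311C
  0x311C + 0x7FAF = 0x0B0CB
  0xB0CB + 0xCA02 = 0x17ACD → wrap carry → 0x7ACE
  0x7ACE + 0x6C8D = 0x0E75B
  0xE75B + 0x64C6 = 0x14C21 → wrap carry → 0x4C22
One's-complement sum = 0x4C22.
Checksum = ~0x4C22 & 0xFFFF = 0xB3DD.

B3DD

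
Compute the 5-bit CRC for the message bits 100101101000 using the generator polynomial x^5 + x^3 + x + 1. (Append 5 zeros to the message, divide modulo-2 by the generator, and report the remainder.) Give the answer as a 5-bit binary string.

01101

Append 5 zeros: 10010110100000000. Divide by 101011 (XOR where the leading bit is 1):
  pos 0: 100101 XOR 101011 = 001110
  pos 2: 111010 XOR 101011 = 010001
  pos 3: 100011 XOR 101011 = 001000
  pos 5: 100000 XOR 101011 = 001011
  pos 7: 101100 XOR 101011 = 000111
  pos 10: 111000 XOR 101011 = 010011
  pos 11: 100110 XOR 101011 = 001101
Remainder (last 5 bits) = 01101. This is the CRC / FCS.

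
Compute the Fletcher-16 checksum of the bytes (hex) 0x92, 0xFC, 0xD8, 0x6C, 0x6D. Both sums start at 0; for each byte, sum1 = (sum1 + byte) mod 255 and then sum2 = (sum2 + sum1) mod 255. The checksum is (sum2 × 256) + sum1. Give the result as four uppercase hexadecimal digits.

A142

Running sums (mod 255):
  after byte 0 (0x92): sum1=146, sum2=146
  after byte 1 (0xFC): sum1=143, sum2=34
  after byte 2 (0xD8): sum1=104, sum2=138
  after byte 3 (0x6C): sum1=212, sum2=95
  after byte 4 (0x6D): sum1=66, sum2=161
Checksum = sum2·256 + sum1 = 161·256 + 66 = 41282 = 0xA142.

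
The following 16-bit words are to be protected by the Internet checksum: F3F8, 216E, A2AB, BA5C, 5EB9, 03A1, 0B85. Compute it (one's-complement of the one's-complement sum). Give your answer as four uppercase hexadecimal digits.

1FB1

One's-complement addition (fold any carry out of bit 15 back into bit 0):
  0xF3F8 + 0x216E = 0x11566 → wrap carry → 0x1567
  0x1567 + 0xA2AB = 0x0B812
  0xB812 + 0xBA5C = 0x1726E → wrap carry → 0x726F
  0x726F + 0x5EB9 = 0x0D128
  0xD128 + 0x03A1 = 0x0D4C9
  0xD4C9 + 0x0B85 = 0x0E04E
One's-complement sum = 0xE04E.
Checksum = ~0xE04E & 0xFFFF = 0x1FB1.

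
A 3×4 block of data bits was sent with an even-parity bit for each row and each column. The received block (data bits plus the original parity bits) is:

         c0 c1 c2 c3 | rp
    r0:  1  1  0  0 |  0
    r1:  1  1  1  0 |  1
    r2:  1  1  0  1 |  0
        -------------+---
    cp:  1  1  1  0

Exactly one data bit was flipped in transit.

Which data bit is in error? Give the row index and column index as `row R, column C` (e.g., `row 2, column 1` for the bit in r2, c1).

Recompute each row's even parity and compare to rp:
  r0: data parity 0, sent rp 0 → ok
  r1: data parity 1, sent rp 1 → ok
  r2: data parity 1, sent rp 0 → mismatch
Recompute each column's even parity and compare to cp:
  c0: data parity 1, sent cp 1 → ok
  c1: data parity 1, sent cp 1 → ok
  c2: data parity 1, sent cp 1 → ok
  c3: data parity 1, sent cp 0 → mismatch
Exactly one row (r2) and one column (c3) fail → the flipped bit is at their intersection.

row 2, column 3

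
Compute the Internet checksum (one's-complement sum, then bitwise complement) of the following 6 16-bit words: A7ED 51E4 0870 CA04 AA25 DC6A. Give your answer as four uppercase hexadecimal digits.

One's-complement addition (fold any carry out of bit 15 back into bit 0):
  0xA7ED + 0x51E4 = 0x0F9D1
  0xF9D1 + 0x0870 = 0x10241 → wrap carry → 0x0242
  0x0242 + 0xCA04 = 0x0CC46
  0xCC46 + 0xAA25 = 0x1766B → wrap carry → 0x766C
  0x766C + 0xDC6A = 0x152D6 → wrap carry → 0x52D7
One's-complement sum = 0x52D7.
Checksum = ~0x52D7 & 0xFFFF = 0xAD28.

AD28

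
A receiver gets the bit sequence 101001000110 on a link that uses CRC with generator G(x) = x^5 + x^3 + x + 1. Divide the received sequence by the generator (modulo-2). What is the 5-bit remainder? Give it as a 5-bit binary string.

00001

Modulo-2 division of 101001000110 by 101011:
  pos 0: 101001 XOR 101011 = 000010
  pos 4: 100001 XOR 101011 = 001010
  pos 6: 101010 XOR 101011 = 000001
Remainder = 00001 (nonzero — an error is detected).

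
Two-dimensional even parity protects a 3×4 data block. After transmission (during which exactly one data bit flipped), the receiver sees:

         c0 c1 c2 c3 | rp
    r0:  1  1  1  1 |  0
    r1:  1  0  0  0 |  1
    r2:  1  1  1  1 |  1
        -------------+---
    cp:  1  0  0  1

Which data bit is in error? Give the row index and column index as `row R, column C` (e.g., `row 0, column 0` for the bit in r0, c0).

row 2, column 3

Recompute each row's even parity and compare to rp:
  r0: data parity 0, sent rp 0 → ok
  r1: data parity 1, sent rp 1 → ok
  r2: data parity 0, sent rp 1 → mismatch
Recompute each column's even parity and compare to cp:
  c0: data parity 1, sent cp 1 → ok
  c1: data parity 0, sent cp 0 → ok
  c2: data parity 0, sent cp 0 → ok
  c3: data parity 0, sent cp 1 → mismatch
Exactly one row (r2) and one column (c3) fail → the flipped bit is at their intersection.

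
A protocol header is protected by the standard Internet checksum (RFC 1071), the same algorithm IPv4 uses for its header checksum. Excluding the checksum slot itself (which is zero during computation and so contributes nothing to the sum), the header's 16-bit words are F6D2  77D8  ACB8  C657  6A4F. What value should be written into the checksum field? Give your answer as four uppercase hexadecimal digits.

One's-complement addition (fold any carry out of bit 15 back into bit 0):
  0xF6D2 + 0x77D8 = 0x16EAA → wrap carry → 0x6EAB
  0x6EAB + 0xACB8 = 0x11B63 → wrap carry → 0x1B64
  0x1B64 + 0xC657 = 0x0E1BB
  0xE1BB + 0x6A4F = 0x14C0A → wrap carry → 0x4C0B
One's-complement sum = 0x4C0B.
Checksum = ~0x4C0B & 0xFFFF = 0xB3F4.

B3F4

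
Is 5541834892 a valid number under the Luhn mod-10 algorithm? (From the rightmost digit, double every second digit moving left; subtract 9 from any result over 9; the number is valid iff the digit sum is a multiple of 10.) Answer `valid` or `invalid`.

invalid

From the right, keep odd positions and double even positions (subtract 9 from any doubled value over 9):
  doubled (positions 2,4,...): 9 8 7 8 1 → sum 33
  kept (positions 1,3,...): 2 8 3 1 5 → sum 19
Total = 52.
52 mod 10 = 2, so the number is invalid.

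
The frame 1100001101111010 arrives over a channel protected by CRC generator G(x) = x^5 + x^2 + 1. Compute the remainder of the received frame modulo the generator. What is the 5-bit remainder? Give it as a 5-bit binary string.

00000

Modulo-2 division of 1100001101111010 by 100101:
  pos 0: 110000 XOR 100101 = 010101
  pos 1: 101011 XOR 100101 = 001110
  pos 3: 111010 XOR 100101 = 011111
  pos 4: 111111 XOR 100101 = 011010
  pos 5: 110101 XOR 100101 = 010000
  pos 6: 100001 XOR 100101 = 000100
  pos 9: 100101 XOR 100101 = 000000
Remainder = 00000 (zero — the frame passes the CRC check).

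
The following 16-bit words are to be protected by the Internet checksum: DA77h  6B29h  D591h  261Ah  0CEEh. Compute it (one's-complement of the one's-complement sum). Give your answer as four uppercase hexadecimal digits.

One's-complement addition (fold any carry out of bit 15 back into bit 0):
  0xDA77 + 0x6B29 = 0x145A0 → wrap carry → 0x45A1
  0x45A1 + 0xD591 = 0x11B32 → wrap carry → 0x1B33
  0x1B33 + 0x261A = 0x0414D
  0x414D + 0x0CEE = 0x04E3B
One's-complement sum = 0x4E3B.
Checksum = ~0x4E3B & 0xFFFF = 0xB1C4.

B1C4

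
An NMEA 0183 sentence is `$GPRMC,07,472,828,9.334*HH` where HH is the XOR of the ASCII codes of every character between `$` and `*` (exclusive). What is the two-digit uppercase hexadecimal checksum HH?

XOR the ASCII codes of the payload characters:
  'G' = 0x47 → acc = 0x47
  'P' = 0x50 → acc = 0x17
  'R' = 0x52 → acc = 0x45
  'M' = 0x4D → acc = 0x08
  'C' = 0x43 → acc = 0x4B
  ',' = 0x2C → acc = 0x67
  '0' = 0x30 → acc = 0x57
  '7' = 0x37 → acc = 0x60
  ',' = 0x2C → acc = 0x4C
  '4' = 0x34 → acc = 0x78
  '7' = 0x37 → acc = 0x4F
  '2' = 0x32 → acc = 0x7D
  ',' = 0x2C → acc = 0x51
  '8' = 0x38 → acc = 0x69
  '2' = 0x32 → acc = 0x5B
  '8' = 0x38 → acc = 0x63
  ',' = 0x2C → acc = 0x4F
  '9' = 0x39 → acc = 0x76
  '.' = 0x2E → acc = 0x58
  '3' = 0x33 → acc = 0x6B
  '3' = 0x33 → acc = 0x58
  '4' = 0x34 → acc = 0x6C
Checksum = 0x6C.

6C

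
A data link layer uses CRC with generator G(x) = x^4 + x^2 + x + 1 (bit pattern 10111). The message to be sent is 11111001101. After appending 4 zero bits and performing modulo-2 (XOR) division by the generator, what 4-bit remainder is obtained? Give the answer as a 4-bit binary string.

0110

Append 4 zeros: 111110011010000. Divide by 10111 (XOR where the leading bit is 1):
  pos 0: 11111 XOR 10111 = 01000
  pos 1: 10000 XOR 10111 = 00111
  pos 3: 11101 XOR 10111 = 01010
  pos 4: 10101 XOR 10111 = 00010
  pos 7: 10010 XOR 10111 = 00101
  pos 9: 10100 XOR 10111 = 00011
Remainder (last 4 bits) = 0110. This is the CRC / FCS.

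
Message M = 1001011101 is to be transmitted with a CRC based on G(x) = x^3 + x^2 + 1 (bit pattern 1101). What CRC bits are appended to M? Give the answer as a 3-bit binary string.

110

Append 3 zeros: 1001011101000. Divide by 1101 (XOR where the leading bit is 1):
  pos 0: 1001 XOR 1101 = 0100
  pos 1: 1000 XOR 1101 = 0101
  pos 2: 1011 XOR 1101 = 0110
  pos 3: 1101 XOR 1101 = 0000
  pos 7: 1010 XOR 1101 = 0111
  pos 8: 1110 XOR 1101 = 0011
Remainder (last 3 bits) = 110. This is the CRC / FCS.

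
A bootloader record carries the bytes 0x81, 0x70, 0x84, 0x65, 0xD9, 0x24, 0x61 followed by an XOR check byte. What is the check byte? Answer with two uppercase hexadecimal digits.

XOR the bytes together:
  start with 0x81
  0x81 ⊕ 0x70 = 0xF1
  0xF1 ⊕ 0x84 = 0x75
  0x75 ⊕ 0x65 = 0x10
  0x10 ⊕ 0xD9 = 0xC9
  0xC9 ⊕ 0x24 = 0xED
  0xED ⊕ 0x61 = 0x8C

8C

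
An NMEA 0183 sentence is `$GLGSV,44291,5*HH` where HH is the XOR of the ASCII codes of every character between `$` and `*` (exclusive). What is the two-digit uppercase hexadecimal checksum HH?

XOR the ASCII codes of the payload characters:
  'G' = 0x47 → acc = 0x47
  'L' = 0x4C → acc = 0x0B
  'G' = 0x47 → acc = 0x4C
  'S' = 0x53 → acc = 0x1F
  'V' = 0x56 → acc = 0x49
  ',' = 0x2C → acc = 0x65
  '4' = 0x34 → acc = 0x51
  '4' = 0x34 → acc = 0x65
  '2' = 0x32 → acc = 0x57
  '9' = 0x39 → acc = 0x6E
  '1' = 0x31 → acc = 0x5F
  ',' = 0x2C → acc = 0x73
  '5' = 0x35 → acc = 0x46
Checksum = 0x46.

46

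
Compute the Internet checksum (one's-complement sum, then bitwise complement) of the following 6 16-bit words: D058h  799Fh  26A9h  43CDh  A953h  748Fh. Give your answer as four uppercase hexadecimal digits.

One's-complement addition (fold any carry out of bit 15 back into bit 0):
  0xD058 + 0x799F = 0x149F7 → wrap carry → 0x49F8
  0x49F8 + 0x26A9 = 0x070A1
  0x70A1 + 0x43CD = 0x0B46E
  0xB46E + 0xA953 = 0x15DC1 → wrap carry → 0x5DC2
  0x5DC2 + 0x748F = 0x0D251
One's-complement sum = 0xD251.
Checksum = ~0xD251 & 0xFFFF = 0x2DAE.

2DAE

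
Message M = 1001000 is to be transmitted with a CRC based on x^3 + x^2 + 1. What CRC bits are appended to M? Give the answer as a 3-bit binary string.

010

Append 3 zeros: 1001000000. Divide by 1101 (XOR where the leading bit is 1):
  pos 0: 1001 XOR 1101 = 0100
  pos 1: 1000 XOR 1101 = 0101
  pos 2: 1010 XOR 1101 = 0111
  pos 3: 1110 XOR 1101 = 0011
  pos 5: 1100 XOR 1101 = 0001
Remainder (last 3 bits) = 010. This is the CRC / FCS.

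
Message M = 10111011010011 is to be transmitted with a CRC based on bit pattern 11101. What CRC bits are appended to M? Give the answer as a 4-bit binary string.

Append 4 zeros: 101110110100110000. Divide by 11101 (XOR where the leading bit is 1):
  pos 0: 10111 XOR 11101 = 01010
  pos 1: 10100 XOR 11101 = 01001
  pos 2: 10011 XOR 11101 = 01110
  pos 3: 11101 XOR 11101 = 00000
  pos 9: 10011 XOR 11101 = 01110
  pos 10: 11100 XOR 11101 = 00001
Remainder (last 4 bits) = 1000. This is the CRC / FCS.

1000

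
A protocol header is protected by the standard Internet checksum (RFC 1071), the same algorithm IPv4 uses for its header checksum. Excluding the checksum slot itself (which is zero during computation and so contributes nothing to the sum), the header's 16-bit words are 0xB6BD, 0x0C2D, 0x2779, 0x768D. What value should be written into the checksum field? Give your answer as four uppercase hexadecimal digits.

9F0E

One's-complement addition (fold any carry out of bit 15 back into bit 0):
  0xB6BD + 0x0C2D = 0x0C2EA
  0xC2EA + 0x2779 = 0x0EA63
  0xEA63 + 0x768D = 0x160F0 → wrap carry → 0x60F1
One's-complement sum = 0x60F1.
Checksum = ~0x60F1 & 0xFFFF = 0x9F0E.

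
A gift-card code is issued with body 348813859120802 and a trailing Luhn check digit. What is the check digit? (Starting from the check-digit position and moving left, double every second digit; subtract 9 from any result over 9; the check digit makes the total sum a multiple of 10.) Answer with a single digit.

Partial digits right→left: 2 0 8 0 2 1 9 5 8 3 1 8 8 4 3
Double every second digit counting from the check-digit position (so the 1st, 3rd, 5th, ... of the partial from the right).
  doubled (with −9 where >9): 4 7 4 9 7 2 7 6 → sum 46
  kept as-is: 0 0 1 5 3 8 4 → sum 21
Total = 46 + 21 = 67.
Check digit = (10 − (67 mod 10)) mod 10 = 3.

3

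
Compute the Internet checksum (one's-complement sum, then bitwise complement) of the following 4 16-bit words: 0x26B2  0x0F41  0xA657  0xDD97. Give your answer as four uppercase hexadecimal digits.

One's-complement addition (fold any carry out of bit 15 back into bit 0):
  0x26B2 + 0x0F41 = 0x035F3
  0x35F3 + 0xA657 = 0x0DC4A
  0xDC4A + 0xDD97 = 0x1B9E1 → wrap carry → 0xB9E2
One's-complement sum = 0xB9E2.
Checksum = ~0xB9E2 & 0xFFFF = 0x461D.

461D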